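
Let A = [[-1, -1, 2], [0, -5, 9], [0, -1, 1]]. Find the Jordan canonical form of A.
J = [[-2, 1, 0], [0, -2, 0], [0, 0, -1]]

The characteristic polynomial is det(xI - A) = (x + 1)(x + 2)^2, so the eigenvalues are -2 (algebraic multiplicity 2), -1 (algebraic multiplicity 1).

For λ = -2: rank(A + 2I) = 2, rank((A + 2I)^2) = 1. The eigenspace has dimension 3 - 2 = 1, so there is 1 Jordan block; the rank sequence gives block sizes [2].

For λ = -1: algebraic multiplicity 1 gives one 1×1 block.

Assembling the blocks gives the Jordan form J above.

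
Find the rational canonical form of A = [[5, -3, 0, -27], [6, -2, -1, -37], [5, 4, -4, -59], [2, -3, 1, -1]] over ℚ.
R = [[0, 0, 0, -2], [1, 0, 0, -7], [0, 1, 0, -3], [0, 0, 1, -2]]

The invariant factors of A (the non-unit diagonal entries of the Smith normal form of xI - A over ℚ[x]) are (x + 2)(x^3 + 3x + 1), each dividing the next. The characteristic polynomial is their product, (x + 2)(x^3 + 3x + 1).

The rational canonical form is the block-diagonal matrix of companion matrices C(f_i):
R = [[0, 0, 0, -2], [1, 0, 0, -7], [0, 1, 0, -3], [0, 0, 1, -2]].

Note the characteristic polynomial does not split into linear factors over ℚ, so A has no Jordan form over ℚ; the rational canonical form exists over any field.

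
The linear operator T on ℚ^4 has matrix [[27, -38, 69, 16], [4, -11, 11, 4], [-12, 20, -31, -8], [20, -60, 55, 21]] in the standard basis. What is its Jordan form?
The characteristic polynomial is det(xI - A) = (x - 3)(x - 1)^3, so the eigenvalues are 1 (algebraic multiplicity 3), 3 (algebraic multiplicity 1).

For λ = 1: rank(A - I) = 2, rank((A - I)^2) = 1. The eigenspace has dimension 4 - 2 = 2, so there are 2 Jordan blocks; the rank sequence gives block sizes [2, 1].

For λ = 3: algebraic multiplicity 1 gives one 1×1 block.

Assembling the blocks gives the Jordan form J above.

J = [[1, 1, 0, 0], [0, 1, 0, 0], [0, 0, 1, 0], [0, 0, 0, 3]]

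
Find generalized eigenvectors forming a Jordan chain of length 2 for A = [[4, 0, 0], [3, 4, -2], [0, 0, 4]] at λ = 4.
v_1 = [[1, 2, 1]]^T, v_2 = [[0, 1, 0]]^T

We seek v_1 ∈ ker((A - 4I)^2) \ ker(A - 4I), then set v_{i+1} = (A - 4I) v_i.

One such chain is v_1 = [[1, 2, 1]]^T, v_2 = [[0, 1, 0]]^T. Check: (A - 4I) v_2 = [[0, 0, 0]]^T = 0.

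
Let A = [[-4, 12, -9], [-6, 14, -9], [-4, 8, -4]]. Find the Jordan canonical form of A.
J = [[2, 1, 0], [0, 2, 0], [0, 0, 2]]

The characteristic polynomial is det(xI - A) = (x - 2)^3, so the eigenvalues are 2 (algebraic multiplicity 3).

For λ = 2: rank(A - 2I) = 1, rank((A - 2I)^2) = 0. The eigenspace has dimension 3 - 1 = 2, so there are 2 Jordan blocks; the rank sequence gives block sizes [2, 1].

Assembling the blocks gives the Jordan form J above.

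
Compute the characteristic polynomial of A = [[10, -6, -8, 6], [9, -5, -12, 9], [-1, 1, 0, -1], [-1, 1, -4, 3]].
xI - A = [[x - 10, 6, 8, -6], [-9, x + 5, 12, -9], [1, -1, x, 1], [1, -1, 4, x - 3]].

Expanding det(xI - A) along the first row:
det(xI - A) = + (x - 10)·det([[x + 5, 12, -9], [-1, x, 1], [-1, 4, x - 3]]) - (6)·det([[-9, 12, -9], [1, x, 1], [1, 4, x - 3]]) + (8)·det([[-9, x + 5, -9], [1, -1, 1], [1, -1, x - 3]]) - (-6)·det([[-9, x + 5, 12], [1, -1, x], [1, -1, 4]]).

Evaluating gives χ_A(x) = x^4 - 8x^3 + 16x^2 = x^2(x - 4)^2.

χ_A(x) = x^2(x - 4)^2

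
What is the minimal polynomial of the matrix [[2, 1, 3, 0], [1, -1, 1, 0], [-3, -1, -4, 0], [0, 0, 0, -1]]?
The characteristic polynomial factors as (x + 1)^4. The minimal polynomial is ∏(x - λ)^{k_λ} where k_λ is the size of the largest Jordan block at λ.

For λ = -1: rank(A + I) = 2, and the largest Jordan block has size 3 (the smallest k with rank((A + I)^k) = rank((A + I)^(k+1))).

So m_A(x) = (x + 1)^3.

m_A(x) = (x + 1)^3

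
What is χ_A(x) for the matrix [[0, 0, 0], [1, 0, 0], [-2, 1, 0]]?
χ_A(x) = x^3

xI - A = [[x, 0, 0], [-1, x, 0], [2, -1, x]].

Expanding det(xI - A) along the first row:
det(xI - A) = + (x)·det([[x, 0], [-1, x]]) - (0)·det([[-1, 0], [2, x]]) + (0)·det([[-1, x], [2, -1]]).

Evaluating gives χ_A(x) = x^3.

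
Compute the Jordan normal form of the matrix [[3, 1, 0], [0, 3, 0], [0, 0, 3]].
The characteristic polynomial is det(xI - A) = (x - 3)^3, so the eigenvalues are 3 (algebraic multiplicity 3).

For λ = 3: rank(A - 3I) = 1, rank((A - 3I)^2) = 0. The eigenspace has dimension 3 - 1 = 2, so there are 2 Jordan blocks; the rank sequence gives block sizes [2, 1].

Assembling the blocks gives the Jordan form J above.

J = [[3, 1, 0], [0, 3, 0], [0, 0, 3]]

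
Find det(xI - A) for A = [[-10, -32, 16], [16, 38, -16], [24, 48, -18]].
xI - A = [[x + 10, 32, -16], [-16, x - 38, 16], [-24, -48, x + 18]].

Expanding det(xI - A) along the first row:
det(xI - A) = + (x + 10)·det([[x - 38, 16], [-48, x + 18]]) - (32)·det([[-16, 16], [-24, x + 18]]) + (-16)·det([[-16, x - 38], [-24, -48]]).

Evaluating gives χ_A(x) = x^3 - 10x^2 + 12x + 72 = (x - 6)^2(x + 2).

χ_A(x) = (x - 6)^2(x + 2)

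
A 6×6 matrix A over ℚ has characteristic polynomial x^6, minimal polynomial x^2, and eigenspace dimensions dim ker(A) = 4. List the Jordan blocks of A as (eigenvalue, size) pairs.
Jordan blocks: (0, 2), (0, 2), (0, 1), (0, 1)

λ = 0: algebraic multiplicity 6 (exponent in χ_A), largest block size 2 (exponent in m_A), 4 blocks (geometric multiplicity). These force block sizes [2, 2, 1, 1].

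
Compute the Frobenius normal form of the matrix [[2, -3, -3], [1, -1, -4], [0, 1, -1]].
The invariant factors of A (the non-unit diagonal entries of the Smith normal form of xI - A over ℚ[x]) are x^3 + 4x - 4, each dividing the next. The characteristic polynomial is their product, x^3 + 4x - 4.

The rational canonical form is the block-diagonal matrix of companion matrices C(f_i):
R = [[0, 0, 4], [1, 0, -4], [0, 1, 0]].

Note the characteristic polynomial does not split into linear factors over ℚ, so A has no Jordan form over ℚ; the rational canonical form exists over any field.

R = [[0, 0, 4], [1, 0, -4], [0, 1, 0]]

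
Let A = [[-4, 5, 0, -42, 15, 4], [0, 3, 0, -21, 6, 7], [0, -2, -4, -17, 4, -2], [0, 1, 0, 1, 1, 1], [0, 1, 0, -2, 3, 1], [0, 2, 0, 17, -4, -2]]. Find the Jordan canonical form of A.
J = [[-4, 1, 0, 0, 0, 0], [0, -4, 0, 0, 0, 0], [0, 0, -4, 0, 0, 0], [0, 0, 0, 3, 1, 0], [0, 0, 0, 0, 3, 1], [0, 0, 0, 0, 0, 3]]

The characteristic polynomial is det(xI - A) = (x - 3)^3(x + 4)^3, so the eigenvalues are -4 (algebraic multiplicity 3), 3 (algebraic multiplicity 3).

For λ = -4: rank(A + 4I) = 4, rank((A + 4I)^2) = 3. The eigenspace has dimension 6 - 4 = 2, so there are 2 Jordan blocks; the rank sequence gives block sizes [2, 1].

For λ = 3: rank(A - 3I) = 5, rank((A - 3I)^2) = 4, rank((A - 3I)^3) = 3. The eigenspace has dimension 6 - 5 = 1, so there is 1 Jordan block; the rank sequence gives block sizes [3].

Assembling the blocks gives the Jordan form J above.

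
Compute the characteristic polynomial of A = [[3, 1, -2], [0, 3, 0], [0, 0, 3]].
χ_A(x) = (x - 3)^3

xI - A = [[x - 3, -1, 2], [0, x - 3, 0], [0, 0, x - 3]].

Expanding det(xI - A) along the first row:
det(xI - A) = + (x - 3)·det([[x - 3, 0], [0, x - 3]]) - (-1)·det([[0, 0], [0, x - 3]]) + (2)·det([[0, x - 3], [0, 0]]).

Evaluating gives χ_A(x) = x^3 - 9x^2 + 27x - 27 = (x - 3)^3.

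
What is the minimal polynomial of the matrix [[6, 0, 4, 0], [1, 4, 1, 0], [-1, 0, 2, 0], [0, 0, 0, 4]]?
m_A(x) = (x - 4)^3

The characteristic polynomial factors as (x - 4)^4. The minimal polynomial is ∏(x - λ)^{k_λ} where k_λ is the size of the largest Jordan block at λ.

For λ = 4: rank(A - 4I) = 2, and the largest Jordan block has size 3 (the smallest k with rank((A - 4I)^k) = rank((A - 4I)^(k+1))).

So m_A(x) = (x - 4)^3.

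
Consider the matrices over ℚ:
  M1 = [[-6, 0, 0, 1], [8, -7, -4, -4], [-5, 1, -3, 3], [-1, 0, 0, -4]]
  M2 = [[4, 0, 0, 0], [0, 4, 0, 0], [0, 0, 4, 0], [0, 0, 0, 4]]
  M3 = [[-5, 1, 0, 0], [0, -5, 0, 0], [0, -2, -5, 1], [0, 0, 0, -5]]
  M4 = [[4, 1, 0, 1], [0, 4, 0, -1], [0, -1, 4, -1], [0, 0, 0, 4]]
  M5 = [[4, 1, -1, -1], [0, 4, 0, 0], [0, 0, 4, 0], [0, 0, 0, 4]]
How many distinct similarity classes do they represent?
4 classes: {M1, M3}, {M2}, {M4}, {M5}

Characteristic polynomials: χ_{M1} = (x + 5)^4, χ_{M2} = (x - 4)^4, χ_{M3} = (x + 5)^4, χ_{M4} = (x - 4)^4, χ_{M5} = (x - 4)^4.

{M1, M3}: invariant factors (x + 5)^2, (x + 5)^2.

{M2}: invariant factors x - 4, x - 4, x - 4, x - 4.

{M4}: invariant factors x - 4, (x - 4)^3.

{M5}: invariant factors x - 4, x - 4, (x - 4)^2.

Matrices are similar if and only if their invariant-factor lists agree; the partition into similarity classes is {M1, M3}, {M2}, {M4}, {M5}.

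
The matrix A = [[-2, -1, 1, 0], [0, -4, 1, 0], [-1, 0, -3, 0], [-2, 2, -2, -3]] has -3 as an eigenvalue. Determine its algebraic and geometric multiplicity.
The characteristic polynomial is (x + 3)^4, so the factor x + 3 appears with exponent 4: the algebraic multiplicity is 4.

rank(A + 3I) = 2, so the eigenspace has dimension 4 - 2 = 2: the geometric multiplicity is 2.

Since 2 < 4, A is not diagonalizable.

algebraic multiplicity 4, geometric multiplicity 2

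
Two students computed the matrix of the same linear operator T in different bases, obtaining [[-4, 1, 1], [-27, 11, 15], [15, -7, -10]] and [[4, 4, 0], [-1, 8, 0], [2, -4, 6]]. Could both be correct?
trace(A) = -3 but trace(B) = 18. The trace is a similarity invariant, so A and B are not similar.

No.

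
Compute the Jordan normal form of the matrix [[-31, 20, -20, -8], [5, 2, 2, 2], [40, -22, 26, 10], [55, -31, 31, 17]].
The characteristic polynomial is det(xI - A) = (x - 5)(x - 4)^2(x - 1), so the eigenvalues are 1 (algebraic multiplicity 1), 4 (algebraic multiplicity 2), 5 (algebraic multiplicity 1).

For λ = 1: algebraic multiplicity 1 gives one 1×1 block.

For λ = 4: rank(A - 4I) = 2. The eigenspace has dimension 4 - 2 = 2, so there are 2 Jordan blocks; the rank sequence gives block sizes [1, 1].

For λ = 5: algebraic multiplicity 1 gives one 1×1 block.

Assembling the blocks gives the Jordan form J above.

J = [[1, 0, 0, 0], [0, 4, 0, 0], [0, 0, 4, 0], [0, 0, 0, 5]]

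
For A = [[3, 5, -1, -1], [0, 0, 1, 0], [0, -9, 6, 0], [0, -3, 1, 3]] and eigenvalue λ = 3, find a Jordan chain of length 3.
v_1 = [[0, 0, 1, 0]]^T, v_2 = [[-1, 1, 3, 1]]^T, v_3 = [[1, 0, 0, 0]]^T

We seek v_1 ∈ ker((A - 3I)^3) \ ker((A - 3I)^2), then set v_{i+1} = (A - 3I) v_i.

One such chain is v_1 = [[0, 0, 1, 0]]^T, v_2 = [[-1, 1, 3, 1]]^T, v_3 = [[1, 0, 0, 0]]^T. Check: (A - 3I) v_3 = [[0, 0, 0, 0]]^T = 0.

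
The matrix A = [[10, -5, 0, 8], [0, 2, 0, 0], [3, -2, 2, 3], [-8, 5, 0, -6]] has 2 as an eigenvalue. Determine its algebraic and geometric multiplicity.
algebraic multiplicity 4, geometric multiplicity 2

The characteristic polynomial is (x - 2)^4, so the factor x - 2 appears with exponent 4: the algebraic multiplicity is 4.

rank(A - 2I) = 2, so the eigenspace has dimension 4 - 2 = 2: the geometric multiplicity is 2.

Since 2 < 4, A is not diagonalizable.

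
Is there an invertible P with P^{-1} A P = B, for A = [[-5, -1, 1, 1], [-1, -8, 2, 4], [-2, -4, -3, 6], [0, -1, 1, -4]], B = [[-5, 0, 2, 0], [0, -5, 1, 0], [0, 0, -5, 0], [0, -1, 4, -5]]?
Yes.

Two matrices over a field are similar if and only if they have the same invariant factors.

Both A and B have characteristic polynomial (x + 5)^4 and minimal polynomial (x + 5)^3. Computing further, both have invariant factors x + 5, (x + 5)^3. Hence A and B are similar.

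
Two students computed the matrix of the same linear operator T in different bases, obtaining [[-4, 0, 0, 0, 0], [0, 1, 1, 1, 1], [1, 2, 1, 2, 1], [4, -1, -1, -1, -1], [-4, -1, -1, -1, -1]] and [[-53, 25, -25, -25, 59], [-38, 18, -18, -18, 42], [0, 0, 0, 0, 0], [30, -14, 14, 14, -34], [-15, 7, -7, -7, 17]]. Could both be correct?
Both have characteristic polynomial x^4(x + 4), but the minimal polynomial of A is x^3(x + 4) while the minimal polynomial of B is x^2(x + 4). The minimal polynomial is a similarity invariant, so A and B are not similar.

No.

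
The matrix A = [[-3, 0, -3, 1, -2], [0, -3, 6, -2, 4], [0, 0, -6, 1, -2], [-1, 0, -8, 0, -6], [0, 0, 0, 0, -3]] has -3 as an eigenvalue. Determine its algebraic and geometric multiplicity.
The characteristic polynomial is (x + 3)^5, so the factor x + 3 appears with exponent 5: the algebraic multiplicity is 5.

rank(A + 3I) = 2, so the eigenspace has dimension 5 - 2 = 3: the geometric multiplicity is 3.

Since 3 < 5, A is not diagonalizable.

algebraic multiplicity 5, geometric multiplicity 3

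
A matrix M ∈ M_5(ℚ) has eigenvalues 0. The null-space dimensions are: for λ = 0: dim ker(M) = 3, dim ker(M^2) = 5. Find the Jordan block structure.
Jordan blocks: (0, 2), (0, 2), (0, 1)

λ = 0: successive nullity increments [3, 2] count blocks of size ≥ k; block sizes are [2, 2, 1].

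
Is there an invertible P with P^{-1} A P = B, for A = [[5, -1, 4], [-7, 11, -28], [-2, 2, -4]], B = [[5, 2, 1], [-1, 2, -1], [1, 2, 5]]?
Yes.

Two matrices over a field are similar if and only if they have the same invariant factors.

Both A and B have characteristic polynomial (x - 4)^3 and minimal polynomial (x - 4)^2. Computing further, both have invariant factors x - 4, (x - 4)^2. Hence A and B are similar.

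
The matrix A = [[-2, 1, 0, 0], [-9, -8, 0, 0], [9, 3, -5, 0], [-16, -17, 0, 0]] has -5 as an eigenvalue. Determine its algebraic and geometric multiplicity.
algebraic multiplicity 3, geometric multiplicity 2

The characteristic polynomial is x(x + 5)^3, so the factor x + 5 appears with exponent 3: the algebraic multiplicity is 3.

rank(A + 5I) = 2, so the eigenspace has dimension 4 - 2 = 2: the geometric multiplicity is 2.

Since 2 < 3, A is not diagonalizable.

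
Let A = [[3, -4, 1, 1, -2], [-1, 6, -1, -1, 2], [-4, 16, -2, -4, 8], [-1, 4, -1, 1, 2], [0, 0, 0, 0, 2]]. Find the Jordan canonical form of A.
J = [[2, 1, 0, 0, 0], [0, 2, 0, 0, 0], [0, 0, 2, 0, 0], [0, 0, 0, 2, 0], [0, 0, 0, 0, 2]]

The characteristic polynomial is det(xI - A) = (x - 2)^5, so the eigenvalues are 2 (algebraic multiplicity 5).

For λ = 2: rank(A - 2I) = 1, rank((A - 2I)^2) = 0. The eigenspace has dimension 5 - 1 = 4, so there are 4 Jordan blocks; the rank sequence gives block sizes [2, 1, 1, 1].

Assembling the blocks gives the Jordan form J above.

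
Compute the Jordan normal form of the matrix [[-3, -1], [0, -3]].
The characteristic polynomial is det(xI - A) = (x + 3)^2, so the eigenvalues are -3 (algebraic multiplicity 2).

For λ = -3: rank(A + 3I) = 1, rank((A + 3I)^2) = 0. The eigenspace has dimension 2 - 1 = 1, so there is 1 Jordan block; the rank sequence gives block sizes [2].

Assembling the blocks gives the Jordan form J above.

J = [[-3, 1], [0, -3]]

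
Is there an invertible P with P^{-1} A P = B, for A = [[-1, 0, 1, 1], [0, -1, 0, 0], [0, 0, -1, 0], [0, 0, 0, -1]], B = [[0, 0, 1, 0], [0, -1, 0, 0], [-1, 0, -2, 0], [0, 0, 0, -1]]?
Two matrices over a field are similar if and only if they have the same invariant factors.

Both A and B have characteristic polynomial (x + 1)^4 and minimal polynomial (x + 1)^2. Computing further, both have invariant factors x + 1, x + 1, (x + 1)^2. Hence A and B are similar.

Yes.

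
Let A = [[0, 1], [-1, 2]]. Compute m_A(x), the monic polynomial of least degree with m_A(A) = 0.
The characteristic polynomial factors as (x - 1)^2. The minimal polynomial is ∏(x - λ)^{k_λ} where k_λ is the size of the largest Jordan block at λ.

For λ = 1: rank(A - I) = 1, and the largest Jordan block has size 2 (the smallest k with rank((A - I)^k) = rank((A - I)^(k+1))).

So m_A(x) = (x - 1)^2.

m_A(x) = (x - 1)^2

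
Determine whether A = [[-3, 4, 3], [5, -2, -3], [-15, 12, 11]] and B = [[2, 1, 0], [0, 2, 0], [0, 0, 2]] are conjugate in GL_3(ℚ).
Yes.

Two matrices over a field are similar if and only if they have the same invariant factors.

Both A and B have characteristic polynomial (x - 2)^3 and minimal polynomial (x - 2)^2. Computing further, both have invariant factors x - 2, (x - 2)^2. Hence A and B are similar.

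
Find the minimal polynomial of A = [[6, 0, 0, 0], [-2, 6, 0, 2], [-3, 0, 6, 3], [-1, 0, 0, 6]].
The characteristic polynomial factors as (x - 6)^4. The minimal polynomial is ∏(x - λ)^{k_λ} where k_λ is the size of the largest Jordan block at λ.

For λ = 6: rank(A - 6I) = 2, and the largest Jordan block has size 3 (the smallest k with rank((A - 6I)^k) = rank((A - 6I)^(k+1))).

So m_A(x) = (x - 6)^3.

m_A(x) = (x - 6)^3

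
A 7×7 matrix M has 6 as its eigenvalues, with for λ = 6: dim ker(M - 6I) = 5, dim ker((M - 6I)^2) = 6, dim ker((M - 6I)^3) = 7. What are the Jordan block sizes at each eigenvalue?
Jordan blocks: (6, 3), (6, 1), (6, 1), (6, 1), (6, 1)

λ = 6: successive nullity increments [5, 1, 1] count blocks of size ≥ k; block sizes are [3, 1, 1, 1, 1].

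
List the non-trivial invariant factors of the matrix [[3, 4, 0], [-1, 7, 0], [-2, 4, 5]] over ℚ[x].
The Jordan structure of A has elementary divisors (x - 5)^2, (x - 5). Arranging the block sizes at each eigenvalue in decreasing order and taking row products gives the invariant factors.

Invariant factors (smallest first, each dividing the next): x - 5, (x - 5)^2.

Check: the last factor (x - 5)^2 is the minimal polynomial, and the product (x - 5)^3 is the characteristic polynomial.

x - 5, (x - 5)^2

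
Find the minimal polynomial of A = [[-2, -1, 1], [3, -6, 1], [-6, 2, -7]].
The characteristic polynomial factors as (x + 5)^3. The minimal polynomial is ∏(x - λ)^{k_λ} where k_λ is the size of the largest Jordan block at λ.

For λ = -5: rank(A + 5I) = 1, and the largest Jordan block has size 2 (the smallest k with rank((A + 5I)^k) = rank((A + 5I)^(k+1))).

So m_A(x) = (x + 5)^2.

m_A(x) = (x + 5)^2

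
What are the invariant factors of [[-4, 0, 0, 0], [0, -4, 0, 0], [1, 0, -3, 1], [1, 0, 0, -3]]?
The Jordan structure of A has elementary divisors (x + 4), (x + 4), (x + 3)^2. Arranging the block sizes at each eigenvalue in decreasing order and taking row products gives the invariant factors.

Invariant factors (smallest first, each dividing the next): x + 4, (x + 3)^2(x + 4).

Check: the last factor (x + 3)^2(x + 4) is the minimal polynomial, and the product (x + 3)^2(x + 4)^2 is the characteristic polynomial.

x + 4, (x + 3)^2(x + 4)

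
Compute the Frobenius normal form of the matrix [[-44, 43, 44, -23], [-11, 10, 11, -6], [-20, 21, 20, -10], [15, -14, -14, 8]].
The invariant factors of A (the non-unit diagonal entries of the Smith normal form of xI - A over ℚ[x]) are (x^2 + 3x + 1)^2, each dividing the next. The characteristic polynomial is their product, (x^2 + 3x + 1)^2.

The rational canonical form is the block-diagonal matrix of companion matrices C(f_i):
R = [[0, 0, 0, -1], [1, 0, 0, -6], [0, 1, 0, -11], [0, 0, 1, -6]].

Note the characteristic polynomial does not split into linear factors over ℚ, so A has no Jordan form over ℚ; the rational canonical form exists over any field.

R = [[0, 0, 0, -1], [1, 0, 0, -6], [0, 1, 0, -11], [0, 0, 1, -6]]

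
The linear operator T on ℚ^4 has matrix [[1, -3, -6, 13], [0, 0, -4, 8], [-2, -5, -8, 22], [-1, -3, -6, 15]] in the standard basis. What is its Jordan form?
The characteristic polynomial is det(xI - A) = (x - 2)^4, so the eigenvalues are 2 (algebraic multiplicity 4).

For λ = 2: rank(A - 2I) = 2, rank((A - 2I)^2) = 0. The eigenspace has dimension 4 - 2 = 2, so there are 2 Jordan blocks; the rank sequence gives block sizes [2, 2].

Assembling the blocks gives the Jordan form J above.

J = [[2, 1, 0, 0], [0, 2, 0, 0], [0, 0, 2, 1], [0, 0, 0, 2]]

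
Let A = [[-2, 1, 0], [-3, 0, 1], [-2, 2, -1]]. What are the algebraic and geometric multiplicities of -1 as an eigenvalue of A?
The characteristic polynomial is (x + 1)^3, so the factor x + 1 appears with exponent 3: the algebraic multiplicity is 3.

rank(A + I) = 2, so the eigenspace has dimension 3 - 2 = 1: the geometric multiplicity is 1.

Since 1 < 3, A is not diagonalizable.

algebraic multiplicity 3, geometric multiplicity 1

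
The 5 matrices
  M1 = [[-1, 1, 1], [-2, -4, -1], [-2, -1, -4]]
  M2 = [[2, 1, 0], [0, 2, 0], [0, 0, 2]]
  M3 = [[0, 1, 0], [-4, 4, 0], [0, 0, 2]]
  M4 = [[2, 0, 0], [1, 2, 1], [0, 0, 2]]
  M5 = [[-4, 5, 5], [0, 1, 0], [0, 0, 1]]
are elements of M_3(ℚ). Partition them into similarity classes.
3 classes: {M1}, {M2, M3, M4}, {M5}

Characteristic polynomials: χ_{M1} = (x + 3)^3, χ_{M2} = (x - 2)^3, χ_{M3} = (x - 2)^3, χ_{M4} = (x - 2)^3, χ_{M5} = (x - 1)^2(x + 4).

{M1}: invariant factors x + 3, (x + 3)^2.

{M2, M3, M4}: invariant factors x - 2, (x - 2)^2.

{M5}: invariant factors x - 1, (x - 1)(x + 4).

Matrices are similar if and only if their invariant-factor lists agree; the partition into similarity classes is {M1}, {M2, M3, M4}, {M5}.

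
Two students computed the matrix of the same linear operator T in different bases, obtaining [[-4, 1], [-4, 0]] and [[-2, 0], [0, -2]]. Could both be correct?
Both have characteristic polynomial (x + 2)^2, but the minimal polynomial of A is (x + 2)^2 while the minimal polynomial of B is x + 2. The minimal polynomial is a similarity invariant, so A and B are not similar.

No.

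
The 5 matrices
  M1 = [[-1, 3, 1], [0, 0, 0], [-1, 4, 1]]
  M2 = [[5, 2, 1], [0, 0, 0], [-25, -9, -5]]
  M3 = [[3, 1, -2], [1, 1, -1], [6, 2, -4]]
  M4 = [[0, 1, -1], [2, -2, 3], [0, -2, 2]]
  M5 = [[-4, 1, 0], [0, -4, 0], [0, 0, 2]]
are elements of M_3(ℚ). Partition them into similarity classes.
2 classes: {M1, M2, M3, M4}, {M5}

Characteristic polynomials: χ_{M1} = x^3, χ_{M2} = x^3, χ_{M3} = x^3, χ_{M4} = x^3, χ_{M5} = (x - 2)(x + 4)^2.

{M1, M2, M3, M4}: invariant factors x^3.

{M5}: invariant factors (x - 2)(x + 4)^2.

Matrices are similar if and only if their invariant-factor lists agree; the partition into similarity classes is {M1, M2, M3, M4}, {M5}.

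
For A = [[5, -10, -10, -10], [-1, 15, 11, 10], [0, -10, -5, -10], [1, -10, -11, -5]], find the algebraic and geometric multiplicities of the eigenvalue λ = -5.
The characteristic polynomial is (x - 5)^3(x + 5), so the factor x + 5 appears with exponent 1: the algebraic multiplicity is 1.

rank(A + 5I) = 3, so the eigenspace has dimension 4 - 3 = 1: the geometric multiplicity is 1.

algebraic multiplicity 1, geometric multiplicity 1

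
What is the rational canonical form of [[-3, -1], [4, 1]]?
R = [[0, -1], [1, -2]]

The invariant factors of A (the non-unit diagonal entries of the Smith normal form of xI - A over ℚ[x]) are (x + 1)^2, each dividing the next. The characteristic polynomial is their product, (x + 1)^2.

The rational canonical form is the block-diagonal matrix of companion matrices C(f_i):
R = [[0, -1], [1, -2]].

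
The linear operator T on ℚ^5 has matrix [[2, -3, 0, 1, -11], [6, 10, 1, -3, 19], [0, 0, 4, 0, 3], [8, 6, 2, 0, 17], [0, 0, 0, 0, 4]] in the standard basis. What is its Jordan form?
The characteristic polynomial is det(xI - A) = (x - 4)^5, so the eigenvalues are 4 (algebraic multiplicity 5).

For λ = 4: rank(A - 4I) = 3, rank((A - 4I)^2) = 1, rank((A - 4I)^3) = 0. The eigenspace has dimension 5 - 3 = 2, so there are 2 Jordan blocks; the rank sequence gives block sizes [3, 2].

Assembling the blocks gives the Jordan form J above.

J = [[4, 1, 0, 0, 0], [0, 4, 1, 0, 0], [0, 0, 4, 0, 0], [0, 0, 0, 4, 1], [0, 0, 0, 0, 4]]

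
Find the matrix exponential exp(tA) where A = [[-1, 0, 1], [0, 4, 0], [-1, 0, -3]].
A has Jordan form J = [[-2, 1, 0], [0, -2, 0], [0, 0, 4]] with A = PJP^{-1}, so e^{tA} = P e^{tJ} P^{-1}.

For a Jordan block J_k(λ), e^{tJ_k(λ)} = e^{λt} · (I + tN + t^2 N^2/2! + ... + t^{k-1} N^{k-1}/(k-1)!) where N is the nilpotent superdiagonal part.

Assembling the blocks and conjugating back gives the entries of e^{tA} as shown above.

e^{tA} = [[(t + 1)*e^{-2*t}, 0, t*e^{-2*t}], [0, e^{4*t}, 0], [-t*e^{-2*t}, 0, (1 - t)*e^{-2*t}]]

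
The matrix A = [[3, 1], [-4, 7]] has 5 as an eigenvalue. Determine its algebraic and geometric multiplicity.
The characteristic polynomial is (x - 5)^2, so the factor x - 5 appears with exponent 2: the algebraic multiplicity is 2.

rank(A - 5I) = 1, so the eigenspace has dimension 2 - 1 = 1: the geometric multiplicity is 1.

Since 1 < 2, A is not diagonalizable.

algebraic multiplicity 2, geometric multiplicity 1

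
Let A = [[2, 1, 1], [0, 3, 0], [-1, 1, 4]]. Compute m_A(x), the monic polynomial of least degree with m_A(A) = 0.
The characteristic polynomial factors as (x - 3)^3. The minimal polynomial is ∏(x - λ)^{k_λ} where k_λ is the size of the largest Jordan block at λ.

For λ = 3: rank(A - 3I) = 1, and the largest Jordan block has size 2 (the smallest k with rank((A - 3I)^k) = rank((A - 3I)^(k+1))).

So m_A(x) = (x - 3)^2.

m_A(x) = (x - 3)^2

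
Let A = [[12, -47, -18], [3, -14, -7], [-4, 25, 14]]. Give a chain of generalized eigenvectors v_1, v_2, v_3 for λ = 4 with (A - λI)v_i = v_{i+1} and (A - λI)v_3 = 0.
v_1 = [[1, 0, 0]]^T, v_2 = [[8, 3, -4]]^T, v_3 = [[-5, -2, 3]]^T

We seek v_1 ∈ ker((A - 4I)^3) \ ker((A - 4I)^2), then set v_{i+1} = (A - 4I) v_i.

One such chain is v_1 = [[1, 0, 0]]^T, v_2 = [[8, 3, -4]]^T, v_3 = [[-5, -2, 3]]^T. Check: (A - 4I) v_3 = [[0, 0, 0]]^T = 0.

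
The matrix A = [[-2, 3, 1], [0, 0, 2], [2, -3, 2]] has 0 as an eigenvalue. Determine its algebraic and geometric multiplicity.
algebraic multiplicity 3, geometric multiplicity 1

The characteristic polynomial is x^3, so the factor x appears with exponent 3: the algebraic multiplicity is 3.

rank(A) = 2, so the eigenspace has dimension 3 - 2 = 1: the geometric multiplicity is 1.

Since 1 < 3, A is not diagonalizable.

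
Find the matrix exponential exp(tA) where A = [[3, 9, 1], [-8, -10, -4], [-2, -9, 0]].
A has Jordan form J = [[-4, 1, 0], [0, -4, 0], [0, 0, 1]] with A = PJP^{-1}, so e^{tA} = P e^{tJ} P^{-1}.

For a Jordan block J_k(λ), e^{tJ_k(λ)} = e^{λt} · (I + tN + t^2 N^2/2! + ... + t^{k-1} N^{k-1}/(k-1)!) where N is the nilpotent superdiagonal part.

Assembling the blocks and conjugating back gives the entries of e^{tA} as shown above.

e^{tA} = [[(12*t - e^{5*t} + 2)*e^{-4*t}, 9*t*e^{-4*t}, (6*t - e^{5*t} + 1)*e^{-4*t}], [-8*t*e^{-4*t}, (1 - 6*t)*e^{-4*t}, -4*t*e^{-4*t}], [2*(-6*t + e^{5*t} - 1)*e^{-4*t}, -9*t*e^{-4*t}, (-6*t + 2*e^{5*t} - 1)*e^{-4*t}]]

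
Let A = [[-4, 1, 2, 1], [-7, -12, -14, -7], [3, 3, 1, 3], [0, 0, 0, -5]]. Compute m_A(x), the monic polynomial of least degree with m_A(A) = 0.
The characteristic polynomial factors as (x + 5)^4. The minimal polynomial is ∏(x - λ)^{k_λ} where k_λ is the size of the largest Jordan block at λ.

For λ = -5: rank(A + 5I) = 1, and the largest Jordan block has size 2 (the smallest k with rank((A + 5I)^k) = rank((A + 5I)^(k+1))).

So m_A(x) = (x + 5)^2.

m_A(x) = (x + 5)^2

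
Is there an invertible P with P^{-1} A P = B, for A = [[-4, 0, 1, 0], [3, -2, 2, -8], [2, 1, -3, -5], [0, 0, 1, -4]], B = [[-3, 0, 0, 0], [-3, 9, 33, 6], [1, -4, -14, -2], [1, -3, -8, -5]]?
No.

Both have characteristic polynomial (x + 3)^3(x + 4), but the minimal polynomial of A is (x + 3)^3(x + 4) while the minimal polynomial of B is (x + 3)^2(x + 4). The minimal polynomial is a similarity invariant, so A and B are not similar.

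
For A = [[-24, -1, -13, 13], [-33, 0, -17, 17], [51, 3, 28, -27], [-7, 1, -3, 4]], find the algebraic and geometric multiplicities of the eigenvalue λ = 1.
The characteristic polynomial is (x - 5)(x - 1)^3, so the factor x - 1 appears with exponent 3: the algebraic multiplicity is 3.

rank(A - I) = 2, so the eigenspace has dimension 4 - 2 = 2: the geometric multiplicity is 2.

Since 2 < 3, A is not diagonalizable.

algebraic multiplicity 3, geometric multiplicity 2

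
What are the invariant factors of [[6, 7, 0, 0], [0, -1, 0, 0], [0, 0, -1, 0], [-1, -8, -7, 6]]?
x + 1, (x - 6)^2(x + 1)

The Jordan structure of A has elementary divisors (x + 1), (x + 1), (x - 6)^2. Arranging the block sizes at each eigenvalue in decreasing order and taking row products gives the invariant factors.

Invariant factors (smallest first, each dividing the next): x + 1, (x - 6)^2(x + 1).

Check: the last factor (x - 6)^2(x + 1) is the minimal polynomial, and the product (x - 6)^2(x + 1)^2 is the characteristic polynomial.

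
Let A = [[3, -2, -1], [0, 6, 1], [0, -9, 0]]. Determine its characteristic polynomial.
xI - A = [[x - 3, 2, 1], [0, x - 6, -1], [0, 9, x]].

Expanding det(xI - A) along the first row:
det(xI - A) = + (x - 3)·det([[x - 6, -1], [9, x]]) - (2)·det([[0, -1], [0, x]]) + (1)·det([[0, x - 6], [0, 9]]).

Evaluating gives χ_A(x) = x^3 - 9x^2 + 27x - 27 = (x - 3)^3.

χ_A(x) = (x - 3)^3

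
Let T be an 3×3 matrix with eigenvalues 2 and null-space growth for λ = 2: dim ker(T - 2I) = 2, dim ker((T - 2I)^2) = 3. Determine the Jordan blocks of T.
λ = 2: successive nullity increments [2, 1] count blocks of size ≥ k; block sizes are [2, 1].

Jordan blocks: (2, 2), (2, 1)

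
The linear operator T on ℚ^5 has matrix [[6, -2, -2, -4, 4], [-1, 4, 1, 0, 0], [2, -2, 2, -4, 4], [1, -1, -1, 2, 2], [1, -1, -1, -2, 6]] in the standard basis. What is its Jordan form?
J = [[4, 1, 0, 0, 0], [0, 4, 1, 0, 0], [0, 0, 4, 0, 0], [0, 0, 0, 4, 0], [0, 0, 0, 0, 4]]

The characteristic polynomial is det(xI - A) = (x - 4)^5, so the eigenvalues are 4 (algebraic multiplicity 5).

For λ = 4: rank(A - 4I) = 2, rank((A - 4I)^2) = 1, rank((A - 4I)^3) = 0. The eigenspace has dimension 5 - 2 = 3, so there are 3 Jordan blocks; the rank sequence gives block sizes [3, 1, 1].

Assembling the blocks gives the Jordan form J above.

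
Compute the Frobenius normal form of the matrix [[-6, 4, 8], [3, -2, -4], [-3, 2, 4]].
The invariant factors of A (the non-unit diagonal entries of the Smith normal form of xI - A over ℚ[x]) are x, x(x + 4), each dividing the next. The characteristic polynomial is their product, x^2(x + 4).

The rational canonical form is the block-diagonal matrix of companion matrices C(f_i):
R = [[0, 0, 0], [0, 0, 0], [0, 1, -4]].

R = [[0, 0, 0], [0, 0, 0], [0, 1, -4]]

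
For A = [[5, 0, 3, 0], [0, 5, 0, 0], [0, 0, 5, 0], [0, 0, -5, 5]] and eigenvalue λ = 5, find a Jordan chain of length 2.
v_1 = [[0, 1, 1, -3]]^T, v_2 = [[3, 0, 0, -5]]^T

We seek v_1 ∈ ker((A - 5I)^2) \ ker(A - 5I), then set v_{i+1} = (A - 5I) v_i.

One such chain is v_1 = [[0, 1, 1, -3]]^T, v_2 = [[3, 0, 0, -5]]^T. Check: (A - 5I) v_2 = [[0, 0, 0, 0]]^T = 0.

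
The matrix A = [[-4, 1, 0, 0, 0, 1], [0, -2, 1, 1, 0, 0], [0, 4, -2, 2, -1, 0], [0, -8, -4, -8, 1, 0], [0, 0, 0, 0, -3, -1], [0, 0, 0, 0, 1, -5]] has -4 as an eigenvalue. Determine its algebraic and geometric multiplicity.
The characteristic polynomial is (x + 4)^6, so the factor x + 4 appears with exponent 6: the algebraic multiplicity is 6.

rank(A + 4I) = 4, so the eigenspace has dimension 6 - 4 = 2: the geometric multiplicity is 2.

Since 2 < 6, A is not diagonalizable.

algebraic multiplicity 6, geometric multiplicity 2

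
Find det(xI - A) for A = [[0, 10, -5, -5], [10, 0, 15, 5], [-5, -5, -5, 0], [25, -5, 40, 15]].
xI - A = [[x, -10, 5, 5], [-10, x, -15, -5], [5, 5, x + 5, 0], [-25, 5, -40, x - 15]].

Expanding det(xI - A) along the first row:
det(xI - A) = + (x)·det([[x, -15, -5], [5, x + 5, 0], [5, -40, x - 15]]) - (-10)·det([[-10, -15, -5], [5, x + 5, 0], [-25, -40, x - 15]]) + (5)·det([[-10, x, -5], [5, 5, 0], [-25, 5, x - 15]]) - (5)·det([[-10, x, -15], [5, 5, x + 5], [-25, 5, -40]]).

Evaluating gives χ_A(x) = x^4 - 10x^3 + 25x^2 = x^2(x - 5)^2.

χ_A(x) = x^2(x - 5)^2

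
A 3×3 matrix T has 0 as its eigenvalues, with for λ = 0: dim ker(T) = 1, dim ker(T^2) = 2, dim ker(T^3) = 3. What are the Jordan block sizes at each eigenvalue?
Jordan blocks: (0, 3)

λ = 0: successive nullity increments [1, 1, 1] count blocks of size ≥ k; block sizes are [3].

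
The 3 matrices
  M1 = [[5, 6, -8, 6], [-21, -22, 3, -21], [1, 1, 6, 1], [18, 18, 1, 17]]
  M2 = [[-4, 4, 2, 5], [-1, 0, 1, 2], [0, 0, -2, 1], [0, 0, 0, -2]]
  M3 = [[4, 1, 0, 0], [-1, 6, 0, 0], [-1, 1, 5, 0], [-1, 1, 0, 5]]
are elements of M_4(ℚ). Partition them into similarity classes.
3 classes: {M1}, {M2}, {M3}

Characteristic polynomials: χ_{M1} = (x - 4)^2(x + 1)^2, χ_{M2} = (x + 2)^4, χ_{M3} = (x - 5)^4.

{M1}: invariant factors x + 1, (x - 4)^2(x + 1).

{M2}: invariant factors (x + 2)^2, (x + 2)^2.

{M3}: invariant factors x - 5, x - 5, (x - 5)^2.

Matrices are similar if and only if their invariant-factor lists agree; the partition into similarity classes is {M1}, {M2}, {M3}.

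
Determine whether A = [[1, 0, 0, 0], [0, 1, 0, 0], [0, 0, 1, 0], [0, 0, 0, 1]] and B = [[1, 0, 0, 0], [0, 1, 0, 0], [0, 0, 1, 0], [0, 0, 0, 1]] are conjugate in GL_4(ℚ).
Yes.

Two matrices over a field are similar if and only if they have the same invariant factors.

Both A and B have characteristic polynomial (x - 1)^4 and minimal polynomial x - 1. Computing further, both have invariant factors x - 1, x - 1, x - 1, x - 1. Hence A and B are similar.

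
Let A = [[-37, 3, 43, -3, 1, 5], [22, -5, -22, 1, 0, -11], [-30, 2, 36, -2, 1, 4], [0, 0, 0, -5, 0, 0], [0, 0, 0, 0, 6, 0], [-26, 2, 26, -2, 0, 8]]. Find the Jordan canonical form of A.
The characteristic polynomial is det(xI - A) = (x - 6)^3(x + 5)^3, so the eigenvalues are -5 (algebraic multiplicity 3), 6 (algebraic multiplicity 3).

For λ = -5: rank(A + 5I) = 5, rank((A + 5I)^2) = 4, rank((A + 5I)^3) = 3. The eigenspace has dimension 6 - 5 = 1, so there is 1 Jordan block; the rank sequence gives block sizes [3].

For λ = 6: rank(A - 6I) = 4, rank((A - 6I)^2) = 3. The eigenspace has dimension 6 - 4 = 2, so there are 2 Jordan blocks; the rank sequence gives block sizes [2, 1].

Assembling the blocks gives the Jordan form J above.

J = [[-5, 1, 0, 0, 0, 0], [0, -5, 1, 0, 0, 0], [0, 0, -5, 0, 0, 0], [0, 0, 0, 6, 1, 0], [0, 0, 0, 0, 6, 0], [0, 0, 0, 0, 0, 6]]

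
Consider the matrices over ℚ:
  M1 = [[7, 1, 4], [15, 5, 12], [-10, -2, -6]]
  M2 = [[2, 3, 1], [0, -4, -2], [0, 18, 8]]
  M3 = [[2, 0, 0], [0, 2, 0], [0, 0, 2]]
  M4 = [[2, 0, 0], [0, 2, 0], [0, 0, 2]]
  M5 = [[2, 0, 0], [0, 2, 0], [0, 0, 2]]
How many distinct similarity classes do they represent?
Characteristic polynomials: χ_{M1} = (x - 2)^3, χ_{M2} = (x - 2)^3, χ_{M3} = (x - 2)^3, χ_{M4} = (x - 2)^3, χ_{M5} = (x - 2)^3.

{M1, M2}: invariant factors x - 2, (x - 2)^2.

{M3, M4, M5}: invariant factors x - 2, x - 2, x - 2.

Matrices are similar if and only if their invariant-factor lists agree; the partition into similarity classes is {M1, M2}, {M3, M4, M5}.

2 classes: {M1, M2}, {M3, M4, M5}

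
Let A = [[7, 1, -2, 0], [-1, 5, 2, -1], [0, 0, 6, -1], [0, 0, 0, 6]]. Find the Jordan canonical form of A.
J = [[6, 1, 0, 0], [0, 6, 1, 0], [0, 0, 6, 0], [0, 0, 0, 6]]

The characteristic polynomial is det(xI - A) = (x - 6)^4, so the eigenvalues are 6 (algebraic multiplicity 4).

For λ = 6: rank(A - 6I) = 2, rank((A - 6I)^2) = 1, rank((A - 6I)^3) = 0. The eigenspace has dimension 4 - 2 = 2, so there are 2 Jordan blocks; the rank sequence gives block sizes [3, 1].

Assembling the blocks gives the Jordan form J above.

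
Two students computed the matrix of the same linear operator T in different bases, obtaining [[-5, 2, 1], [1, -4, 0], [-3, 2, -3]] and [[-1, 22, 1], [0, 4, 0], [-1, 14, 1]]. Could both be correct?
No.

trace(A) = -12 but trace(B) = 4. The trace is a similarity invariant, so A and B are not similar.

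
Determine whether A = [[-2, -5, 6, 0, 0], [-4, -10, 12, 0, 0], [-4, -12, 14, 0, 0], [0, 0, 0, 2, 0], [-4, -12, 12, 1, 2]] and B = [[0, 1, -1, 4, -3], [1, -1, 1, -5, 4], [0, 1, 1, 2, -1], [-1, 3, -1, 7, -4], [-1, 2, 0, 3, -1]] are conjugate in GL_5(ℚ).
Yes.

Two matrices over a field are similar if and only if they have the same invariant factors.

Both A and B have characteristic polynomial x^2(x - 2)^3 and minimal polynomial x^2(x - 2)^2. Computing further, both have invariant factors x - 2, x^2(x - 2)^2. Hence A and B are similar.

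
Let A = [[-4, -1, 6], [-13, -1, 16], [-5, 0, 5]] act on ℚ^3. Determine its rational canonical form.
R = [[0, 0, 5], [1, 0, 4], [0, 1, 0]]

The invariant factors of A (the non-unit diagonal entries of the Smith normal form of xI - A over ℚ[x]) are x^3 - 4x - 5, each dividing the next. The characteristic polynomial is their product, x^3 - 4x - 5.

The rational canonical form is the block-diagonal matrix of companion matrices C(f_i):
R = [[0, 0, 5], [1, 0, 4], [0, 1, 0]].

Note the characteristic polynomial does not split into linear factors over ℚ, so A has no Jordan form over ℚ; the rational canonical form exists over any field.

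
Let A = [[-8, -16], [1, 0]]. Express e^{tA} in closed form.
A has Jordan form J = [[-4, 1], [0, -4]] with A = PJP^{-1}, so e^{tA} = P e^{tJ} P^{-1}.

For a Jordan block J_k(λ), e^{tJ_k(λ)} = e^{λt} · (I + tN + t^2 N^2/2! + ... + t^{k-1} N^{k-1}/(k-1)!) where N is the nilpotent superdiagonal part.

Assembling the blocks and conjugating back gives the entries of e^{tA} as shown above.

e^{tA} = [[(1 - 4*t)*e^{-4*t}, -16*t*e^{-4*t}], [t*e^{-4*t}, (4*t + 1)*e^{-4*t}]]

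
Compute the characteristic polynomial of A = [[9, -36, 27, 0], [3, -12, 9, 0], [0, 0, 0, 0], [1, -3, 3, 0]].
xI - A = [[x - 9, 36, -27, 0], [-3, x + 12, -9, 0], [0, 0, x, 0], [-1, 3, -3, x]].

Expanding det(xI - A) along the first row:
det(xI - A) = + (x - 9)·det([[x + 12, -9, 0], [0, x, 0], [3, -3, x]]) - (36)·det([[-3, -9, 0], [0, x, 0], [-1, -3, x]]) + (-27)·det([[-3, x + 12, 0], [0, 0, 0], [-1, 3, x]]) - (0)·det([[-3, x + 12, -9], [0, 0, x], [-1, 3, -3]]).

Evaluating gives χ_A(x) = x^4 + 3x^3 = x^3(x + 3).

χ_A(x) = x^3(x + 3)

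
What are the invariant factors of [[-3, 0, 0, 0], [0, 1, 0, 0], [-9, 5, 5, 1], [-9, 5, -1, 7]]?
The Jordan structure of A has elementary divisors (x + 3), (x - 1), (x - 6)^2. Arranging the block sizes at each eigenvalue in decreasing order and taking row products gives the invariant factors.

Invariant factors (smallest first, each dividing the next): (x - 6)^2(x - 1)(x + 3).

Check: the last factor (x - 6)^2(x - 1)(x + 3) is the minimal polynomial, and the product (x - 6)^2(x - 1)(x + 3) is the characteristic polynomial.

(x - 6)^2(x - 1)(x + 3)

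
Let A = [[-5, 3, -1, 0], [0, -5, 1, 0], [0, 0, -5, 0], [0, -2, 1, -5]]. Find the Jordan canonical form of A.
The characteristic polynomial is det(xI - A) = (x + 5)^4, so the eigenvalues are -5 (algebraic multiplicity 4).

For λ = -5: rank(A + 5I) = 2, rank((A + 5I)^2) = 1, rank((A + 5I)^3) = 0. The eigenspace has dimension 4 - 2 = 2, so there are 2 Jordan blocks; the rank sequence gives block sizes [3, 1].

Assembling the blocks gives the Jordan form J above.

J = [[-5, 1, 0, 0], [0, -5, 1, 0], [0, 0, -5, 0], [0, 0, 0, -5]]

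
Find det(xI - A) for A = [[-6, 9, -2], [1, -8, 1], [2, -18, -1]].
χ_A(x) = (x + 5)^3

xI - A = [[x + 6, -9, 2], [-1, x + 8, -1], [-2, 18, x + 1]].

Expanding det(xI - A) along the first row:
det(xI - A) = + (x + 6)·det([[x + 8, -1], [18, x + 1]]) - (-9)·det([[-1, -1], [-2, x + 1]]) + (2)·det([[-1, x + 8], [-2, 18]]).

Evaluating gives χ_A(x) = x^3 + 15x^2 + 75x + 125 = (x + 5)^3.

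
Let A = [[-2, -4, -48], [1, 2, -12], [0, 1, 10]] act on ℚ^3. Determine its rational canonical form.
The invariant factors of A (the non-unit diagonal entries of the Smith normal form of xI - A over ℚ[x]) are (x - 6)^2(x + 2), each dividing the next. The characteristic polynomial is their product, (x - 6)^2(x + 2).

The rational canonical form is the block-diagonal matrix of companion matrices C(f_i):
R = [[0, 0, -72], [1, 0, -12], [0, 1, 10]].

R = [[0, 0, -72], [1, 0, -12], [0, 1, 10]]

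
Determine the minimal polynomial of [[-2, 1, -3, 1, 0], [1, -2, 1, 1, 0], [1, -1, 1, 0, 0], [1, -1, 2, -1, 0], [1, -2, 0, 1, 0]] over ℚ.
The characteristic polynomial factors as x(x + 1)^4. The minimal polynomial is ∏(x - λ)^{k_λ} where k_λ is the size of the largest Jordan block at λ.

For λ = -1: rank(A + I) = 3, and the largest Jordan block has size 2 (the smallest k with rank((A + I)^k) = rank((A + I)^(k+1))).
For λ = 0: rank(A) = 4, and the largest Jordan block has size 1 (the smallest k with rank(A^k) = rank(A^(k+1))).

So m_A(x) = x(x + 1)^2.

m_A(x) = x(x + 1)^2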